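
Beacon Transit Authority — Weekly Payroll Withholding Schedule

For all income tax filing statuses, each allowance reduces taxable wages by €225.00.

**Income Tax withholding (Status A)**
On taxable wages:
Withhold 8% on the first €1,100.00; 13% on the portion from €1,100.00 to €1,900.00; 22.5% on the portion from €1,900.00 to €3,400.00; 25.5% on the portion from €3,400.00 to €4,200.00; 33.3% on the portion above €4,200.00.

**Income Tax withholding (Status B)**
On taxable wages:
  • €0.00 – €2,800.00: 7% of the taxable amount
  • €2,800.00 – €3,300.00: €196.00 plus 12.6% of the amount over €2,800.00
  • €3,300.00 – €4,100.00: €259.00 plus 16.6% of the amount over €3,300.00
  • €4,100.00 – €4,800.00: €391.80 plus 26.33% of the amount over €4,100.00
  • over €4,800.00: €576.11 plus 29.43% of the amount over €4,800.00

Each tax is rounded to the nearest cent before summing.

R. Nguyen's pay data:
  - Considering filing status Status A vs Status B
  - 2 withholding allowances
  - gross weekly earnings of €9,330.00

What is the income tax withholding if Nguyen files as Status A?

Income Tax (Status A): taxable = €9,330.00 − 2×€225.00 = €8,880.00
  €733.50 + 33.3% × (€8,880.00 − €4,200.00) = €733.50 + 33.3% × €4,680.00 = €2,291.94

€2,291.94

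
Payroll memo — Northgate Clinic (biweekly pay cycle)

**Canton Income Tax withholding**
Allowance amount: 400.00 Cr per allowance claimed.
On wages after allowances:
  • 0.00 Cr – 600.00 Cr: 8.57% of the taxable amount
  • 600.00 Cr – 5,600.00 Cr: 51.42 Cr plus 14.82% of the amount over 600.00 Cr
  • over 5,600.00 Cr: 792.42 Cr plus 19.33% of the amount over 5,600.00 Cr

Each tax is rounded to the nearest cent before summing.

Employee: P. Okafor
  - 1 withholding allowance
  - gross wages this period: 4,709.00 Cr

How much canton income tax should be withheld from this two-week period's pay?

Canton Income Tax: taxable = 4,709.00 Cr − 1×400.00 Cr = 4,309.00 Cr
  51.42 Cr + 14.82% × (4,309.00 Cr − 600.00 Cr) = 51.42 Cr + 14.82% × 3,709.00 Cr = 601.09 Cr

601.09 Cr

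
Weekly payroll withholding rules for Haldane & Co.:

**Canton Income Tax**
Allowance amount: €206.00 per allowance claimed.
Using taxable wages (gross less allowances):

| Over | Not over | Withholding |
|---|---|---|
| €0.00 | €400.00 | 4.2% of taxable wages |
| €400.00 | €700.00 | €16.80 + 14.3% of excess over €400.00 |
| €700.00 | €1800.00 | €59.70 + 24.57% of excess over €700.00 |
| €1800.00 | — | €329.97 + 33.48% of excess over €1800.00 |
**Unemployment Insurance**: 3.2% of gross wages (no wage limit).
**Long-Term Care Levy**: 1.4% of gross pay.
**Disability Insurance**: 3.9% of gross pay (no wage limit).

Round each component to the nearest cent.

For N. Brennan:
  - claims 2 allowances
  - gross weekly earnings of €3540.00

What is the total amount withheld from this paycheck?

€1075.48

Canton Income Tax: taxable = €3540.00 − 2×€206.00 = €3128.00
  €329.97 + 33.48% × (€3128.00 − €1800.00) = €329.97 + 33.48% × €1328.00 = €774.58
Unemployment Insurance: 3.2% × €3540.00 = €113.28
Long-Term Care Levy: 1.4% × €3540.00 = €49.56
Disability Insurance: 3.9% × €3540.00 = €138.06
Total: €774.58 + €113.28 + €49.56 + €138.06 = €1075.48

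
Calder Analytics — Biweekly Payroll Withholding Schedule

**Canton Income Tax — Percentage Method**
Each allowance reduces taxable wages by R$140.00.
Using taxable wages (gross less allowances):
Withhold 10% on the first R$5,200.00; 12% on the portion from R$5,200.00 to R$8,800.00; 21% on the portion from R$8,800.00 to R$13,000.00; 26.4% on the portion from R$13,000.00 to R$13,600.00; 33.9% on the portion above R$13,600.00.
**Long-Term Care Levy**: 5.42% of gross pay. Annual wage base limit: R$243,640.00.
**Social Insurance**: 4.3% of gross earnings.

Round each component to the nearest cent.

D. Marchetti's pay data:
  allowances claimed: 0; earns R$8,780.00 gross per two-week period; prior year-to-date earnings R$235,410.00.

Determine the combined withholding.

R$1,773.21

Canton Income Tax: taxable = R$8,780.00
  R$520.00 + 12% × (R$8,780.00 − R$5,200.00) = R$520.00 + 12% × R$3,580.00 = R$949.60
Long-Term Care Levy: cap R$243,640.00 − YTD R$235,410.00 = R$8,230.00 subject; 5.42% × R$8,230.00 = R$446.07
Social Insurance: 4.3% × R$8,780.00 = R$377.54
Total: R$949.60 + R$446.07 + R$377.54 = R$1,773.21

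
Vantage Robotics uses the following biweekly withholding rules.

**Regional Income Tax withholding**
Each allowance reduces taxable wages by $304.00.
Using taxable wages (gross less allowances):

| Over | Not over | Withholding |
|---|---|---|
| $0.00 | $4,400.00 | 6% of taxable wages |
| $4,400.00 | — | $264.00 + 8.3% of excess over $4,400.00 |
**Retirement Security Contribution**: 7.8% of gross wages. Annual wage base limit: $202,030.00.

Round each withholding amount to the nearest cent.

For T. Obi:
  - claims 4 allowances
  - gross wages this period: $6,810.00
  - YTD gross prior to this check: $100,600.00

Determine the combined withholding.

Regional Income Tax: taxable = $6,810.00 − 4×$304.00 = $5,594.00
  $264.00 + 8.3% × ($5,594.00 − $4,400.00) = $264.00 + 8.3% × $1,194.00 = $363.10
Retirement Security Contribution: 7.8% × $6,810.00 = $531.18
Total: $363.10 + $531.18 = $894.28

$894.28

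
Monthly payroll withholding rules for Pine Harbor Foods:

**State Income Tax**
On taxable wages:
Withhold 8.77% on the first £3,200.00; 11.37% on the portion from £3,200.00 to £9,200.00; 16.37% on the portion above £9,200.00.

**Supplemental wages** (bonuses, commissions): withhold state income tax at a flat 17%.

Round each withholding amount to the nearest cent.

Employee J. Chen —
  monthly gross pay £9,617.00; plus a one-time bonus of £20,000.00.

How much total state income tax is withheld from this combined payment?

£4,431.10

State Income Tax: taxable = £9,617.00
  £962.84 + 16.37% × (£9,617.00 − £9,200.00) = £962.84 + 16.37% × £417.00 = £1,031.10
Supplemental (17% flat on bonus): 17% × £20,000.00 = £3,400.00
Total state income tax: £1,031.10 + £3,400.00 = £4,431.10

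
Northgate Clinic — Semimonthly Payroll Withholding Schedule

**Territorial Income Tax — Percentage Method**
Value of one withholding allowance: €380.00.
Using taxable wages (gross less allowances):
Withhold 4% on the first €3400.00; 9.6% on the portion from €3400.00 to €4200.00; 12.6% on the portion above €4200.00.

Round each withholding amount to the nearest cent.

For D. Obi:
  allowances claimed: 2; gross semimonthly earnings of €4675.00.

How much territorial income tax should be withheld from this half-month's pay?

Territorial Income Tax: taxable = €4675.00 − 2×€380.00 = €3915.00
  €136.00 + 9.6% × (€3915.00 − €3400.00) = €136.00 + 9.6% × €515.00 = €185.44

€185.44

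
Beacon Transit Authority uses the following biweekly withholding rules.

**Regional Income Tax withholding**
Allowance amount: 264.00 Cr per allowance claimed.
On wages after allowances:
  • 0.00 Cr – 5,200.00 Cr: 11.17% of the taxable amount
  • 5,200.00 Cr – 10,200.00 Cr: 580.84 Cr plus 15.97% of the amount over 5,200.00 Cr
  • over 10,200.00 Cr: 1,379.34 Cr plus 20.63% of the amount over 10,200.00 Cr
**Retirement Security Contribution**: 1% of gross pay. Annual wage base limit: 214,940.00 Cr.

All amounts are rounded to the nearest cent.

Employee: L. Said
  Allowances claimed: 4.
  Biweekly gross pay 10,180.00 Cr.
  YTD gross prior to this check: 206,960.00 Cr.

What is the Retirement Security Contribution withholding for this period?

Retirement Security Contribution: cap 214,940.00 Cr − YTD 206,960.00 Cr = 7,980.00 Cr subject; 1% × 7,980.00 Cr = 79.80 Cr

79.80 Cr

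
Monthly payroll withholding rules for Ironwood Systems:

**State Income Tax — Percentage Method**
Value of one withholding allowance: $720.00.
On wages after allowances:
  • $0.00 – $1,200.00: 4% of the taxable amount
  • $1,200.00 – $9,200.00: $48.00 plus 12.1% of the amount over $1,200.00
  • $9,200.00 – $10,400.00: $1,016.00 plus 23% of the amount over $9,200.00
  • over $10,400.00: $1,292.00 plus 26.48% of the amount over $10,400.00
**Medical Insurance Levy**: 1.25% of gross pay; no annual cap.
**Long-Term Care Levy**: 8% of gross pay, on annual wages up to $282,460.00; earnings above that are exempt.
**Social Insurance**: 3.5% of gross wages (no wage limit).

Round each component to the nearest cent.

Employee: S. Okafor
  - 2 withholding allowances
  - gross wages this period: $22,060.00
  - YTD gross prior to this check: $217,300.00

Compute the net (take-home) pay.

State Income Tax: taxable = $22,060.00 − 2×$720.00 = $20,620.00
  $1,292.00 + 26.48% × ($20,620.00 − $10,400.00) = $1,292.00 + 26.48% × $10,220.00 = $3,998.26
Medical Insurance Levy: 1.25% × $22,060.00 = $275.75
Long-Term Care Levy: 8% × $22,060.00 = $1,764.80
Social Insurance: 3.5% × $22,060.00 = $772.10
Total withheld: $3,998.26 + $275.75 + $1,764.80 + $772.10 = $6,810.91
Net pay: $22,060.00 − $6,810.91 = $15,249.09

$15,249.09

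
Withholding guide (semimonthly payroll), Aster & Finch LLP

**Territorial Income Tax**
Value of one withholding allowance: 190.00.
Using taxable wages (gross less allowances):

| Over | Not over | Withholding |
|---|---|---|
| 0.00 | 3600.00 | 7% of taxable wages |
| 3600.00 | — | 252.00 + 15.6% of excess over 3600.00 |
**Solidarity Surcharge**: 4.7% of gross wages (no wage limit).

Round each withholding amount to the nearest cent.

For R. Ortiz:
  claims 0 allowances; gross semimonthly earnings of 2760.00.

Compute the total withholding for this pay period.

Territorial Income Tax: taxable = 2760.00
  7% × 2760.00 = 193.20
Solidarity Surcharge: 4.7% × 2760.00 = 129.72
Total: 193.20 + 129.72 = 322.92

322.92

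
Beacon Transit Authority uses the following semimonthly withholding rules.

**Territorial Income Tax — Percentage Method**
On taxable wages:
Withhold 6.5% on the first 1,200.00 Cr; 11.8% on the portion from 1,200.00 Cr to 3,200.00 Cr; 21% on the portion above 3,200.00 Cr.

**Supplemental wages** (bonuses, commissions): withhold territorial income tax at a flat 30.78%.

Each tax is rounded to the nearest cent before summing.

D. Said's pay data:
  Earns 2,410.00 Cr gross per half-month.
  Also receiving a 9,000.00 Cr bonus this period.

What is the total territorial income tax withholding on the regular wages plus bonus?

Territorial Income Tax: taxable = 2,410.00 Cr
  78.00 Cr + 11.8% × (2,410.00 Cr − 1,200.00 Cr) = 78.00 Cr + 11.8% × 1,210.00 Cr = 220.78 Cr
Supplemental (30.78% flat on bonus): 30.78% × 9,000.00 Cr = 2,770.20 Cr
Total territorial income tax: 220.78 Cr + 2,770.20 Cr = 2,990.98 Cr

2,990.98 Cr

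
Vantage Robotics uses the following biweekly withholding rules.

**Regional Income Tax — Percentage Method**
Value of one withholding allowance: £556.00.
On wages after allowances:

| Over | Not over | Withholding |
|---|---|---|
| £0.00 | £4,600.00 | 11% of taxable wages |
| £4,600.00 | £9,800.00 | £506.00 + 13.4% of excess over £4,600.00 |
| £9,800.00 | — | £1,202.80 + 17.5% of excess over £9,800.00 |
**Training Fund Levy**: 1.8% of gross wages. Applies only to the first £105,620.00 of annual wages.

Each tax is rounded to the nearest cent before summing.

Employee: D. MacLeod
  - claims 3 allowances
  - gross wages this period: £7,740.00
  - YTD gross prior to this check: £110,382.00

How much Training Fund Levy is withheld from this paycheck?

Training Fund Levy: YTD £110,382.00 ≥ cap £105,620.00 → £0.00

£0.00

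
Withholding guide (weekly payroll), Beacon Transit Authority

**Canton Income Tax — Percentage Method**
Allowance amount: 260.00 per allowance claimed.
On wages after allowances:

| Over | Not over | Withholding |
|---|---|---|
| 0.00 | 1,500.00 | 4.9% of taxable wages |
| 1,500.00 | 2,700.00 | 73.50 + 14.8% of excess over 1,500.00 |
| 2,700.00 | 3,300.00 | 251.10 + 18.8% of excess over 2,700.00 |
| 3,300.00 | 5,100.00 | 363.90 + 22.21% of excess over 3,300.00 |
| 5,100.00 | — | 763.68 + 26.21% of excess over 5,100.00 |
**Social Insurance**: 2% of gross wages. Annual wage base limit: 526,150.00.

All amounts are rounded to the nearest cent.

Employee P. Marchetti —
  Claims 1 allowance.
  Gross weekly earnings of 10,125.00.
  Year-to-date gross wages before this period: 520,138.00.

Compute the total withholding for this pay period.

Canton Income Tax: taxable = 10,125.00 − 1×260.00 = 9,865.00
  763.68 + 26.21% × (9,865.00 − 5,100.00) = 763.68 + 26.21% × 4,765.00 = 2,012.59
Social Insurance: cap 526,150.00 − YTD 520,138.00 = 6,012.00 subject; 2% × 6,012.00 = 120.24
Total: 2,012.59 + 120.24 = 2,132.83

2,132.83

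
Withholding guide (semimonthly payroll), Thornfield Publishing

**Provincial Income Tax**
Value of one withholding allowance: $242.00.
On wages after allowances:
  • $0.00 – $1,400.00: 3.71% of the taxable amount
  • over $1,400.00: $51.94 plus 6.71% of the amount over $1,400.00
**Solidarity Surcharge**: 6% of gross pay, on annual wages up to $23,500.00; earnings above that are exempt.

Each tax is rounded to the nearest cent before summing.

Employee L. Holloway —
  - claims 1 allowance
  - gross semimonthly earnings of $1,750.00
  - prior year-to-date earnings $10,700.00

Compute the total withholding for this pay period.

$164.19

Provincial Income Tax: taxable = $1,750.00 − 1×$242.00 = $1,508.00
  $51.94 + 6.71% × ($1,508.00 − $1,400.00) = $51.94 + 6.71% × $108.00 = $59.19
Solidarity Surcharge: 6% × $1,750.00 = $105.00
Total: $59.19 + $105.00 = $164.19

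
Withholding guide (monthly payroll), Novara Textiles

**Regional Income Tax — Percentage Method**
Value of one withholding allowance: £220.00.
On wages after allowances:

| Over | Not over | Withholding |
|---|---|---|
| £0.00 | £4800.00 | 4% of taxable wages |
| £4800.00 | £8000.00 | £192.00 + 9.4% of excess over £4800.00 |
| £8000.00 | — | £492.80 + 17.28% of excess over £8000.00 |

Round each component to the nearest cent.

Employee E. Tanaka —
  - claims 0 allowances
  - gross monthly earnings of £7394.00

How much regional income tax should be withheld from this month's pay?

Regional Income Tax: taxable = £7394.00
  £192.00 + 9.4% × (£7394.00 − £4800.00) = £192.00 + 9.4% × £2594.00 = £435.84

£435.84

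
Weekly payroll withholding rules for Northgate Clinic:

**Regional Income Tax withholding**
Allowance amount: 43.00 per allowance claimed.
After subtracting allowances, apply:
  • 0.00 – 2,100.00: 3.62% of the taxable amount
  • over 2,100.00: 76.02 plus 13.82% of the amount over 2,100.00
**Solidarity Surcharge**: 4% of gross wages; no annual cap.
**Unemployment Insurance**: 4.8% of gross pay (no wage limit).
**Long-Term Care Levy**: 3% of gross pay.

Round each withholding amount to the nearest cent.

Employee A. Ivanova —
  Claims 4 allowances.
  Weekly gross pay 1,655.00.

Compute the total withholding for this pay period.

Regional Income Tax: taxable = 1,655.00 − 4×43.00 = 1,483.00
  3.62% × 1,483.00 = 53.68
Solidarity Surcharge: 4% × 1,655.00 = 66.20
Unemployment Insurance: 4.8% × 1,655.00 = 79.44
Long-Term Care Levy: 3% × 1,655.00 = 49.65
Total: 53.68 + 66.20 + 79.44 + 49.65 = 248.97

248.97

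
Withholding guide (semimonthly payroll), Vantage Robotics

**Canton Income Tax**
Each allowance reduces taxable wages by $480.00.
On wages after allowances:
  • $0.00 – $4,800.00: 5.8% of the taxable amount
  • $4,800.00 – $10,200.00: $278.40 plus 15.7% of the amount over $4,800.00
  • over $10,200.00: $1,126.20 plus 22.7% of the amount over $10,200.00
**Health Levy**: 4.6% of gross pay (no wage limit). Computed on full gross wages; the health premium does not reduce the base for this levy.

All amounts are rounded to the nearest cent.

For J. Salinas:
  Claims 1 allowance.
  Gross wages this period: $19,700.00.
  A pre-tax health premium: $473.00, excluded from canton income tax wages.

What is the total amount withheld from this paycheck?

$3,972.57

Canton Income Tax: taxable = $19,700.00 − $473.00 − 1×$480.00 = $18,747.00
  $1,126.20 + 22.7% × ($18,747.00 − $10,200.00) = $1,126.20 + 22.7% × $8,547.00 = $3,066.37
Health Levy: 4.6% × $19,700.00 = $906.20
Total: $3,066.37 + $906.20 = $3,972.57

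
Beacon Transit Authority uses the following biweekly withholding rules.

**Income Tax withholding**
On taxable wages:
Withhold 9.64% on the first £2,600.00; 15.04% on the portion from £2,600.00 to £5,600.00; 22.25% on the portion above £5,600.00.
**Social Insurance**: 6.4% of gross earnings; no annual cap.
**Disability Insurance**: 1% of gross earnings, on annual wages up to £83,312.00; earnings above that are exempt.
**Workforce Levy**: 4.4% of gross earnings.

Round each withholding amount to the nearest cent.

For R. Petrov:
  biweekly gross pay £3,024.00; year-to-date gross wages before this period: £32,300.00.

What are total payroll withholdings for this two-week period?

Income Tax: taxable = £3,024.00
  £250.64 + 15.04% × (£3,024.00 − £2,600.00) = £250.64 + 15.04% × £424.00 = £314.41
Social Insurance: 6.4% × £3,024.00 = £193.54
Disability Insurance: 1% × £3,024.00 = £30.24
Workforce Levy: 4.4% × £3,024.00 = £133.06
Total: £314.41 + £193.54 + £30.24 + £133.06 = £671.25

£671.25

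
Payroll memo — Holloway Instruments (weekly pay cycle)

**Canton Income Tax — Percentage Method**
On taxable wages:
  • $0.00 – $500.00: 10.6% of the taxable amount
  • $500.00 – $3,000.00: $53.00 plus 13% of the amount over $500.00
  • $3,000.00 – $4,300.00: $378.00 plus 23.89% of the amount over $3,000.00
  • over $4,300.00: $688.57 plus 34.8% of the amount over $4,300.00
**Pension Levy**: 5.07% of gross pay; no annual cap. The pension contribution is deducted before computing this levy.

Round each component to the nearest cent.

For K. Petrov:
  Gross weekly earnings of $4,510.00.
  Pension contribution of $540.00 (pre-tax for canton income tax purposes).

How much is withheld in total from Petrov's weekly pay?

Canton Income Tax: taxable = $4,510.00 − $540.00 = $3,970.00
  $378.00 + 23.89% × ($3,970.00 − $3,000.00) = $378.00 + 23.89% × $970.00 = $609.73
Pension Levy: 5.07% × $3,970.00 = $201.28
Total: $609.73 + $201.28 = $811.01

$811.01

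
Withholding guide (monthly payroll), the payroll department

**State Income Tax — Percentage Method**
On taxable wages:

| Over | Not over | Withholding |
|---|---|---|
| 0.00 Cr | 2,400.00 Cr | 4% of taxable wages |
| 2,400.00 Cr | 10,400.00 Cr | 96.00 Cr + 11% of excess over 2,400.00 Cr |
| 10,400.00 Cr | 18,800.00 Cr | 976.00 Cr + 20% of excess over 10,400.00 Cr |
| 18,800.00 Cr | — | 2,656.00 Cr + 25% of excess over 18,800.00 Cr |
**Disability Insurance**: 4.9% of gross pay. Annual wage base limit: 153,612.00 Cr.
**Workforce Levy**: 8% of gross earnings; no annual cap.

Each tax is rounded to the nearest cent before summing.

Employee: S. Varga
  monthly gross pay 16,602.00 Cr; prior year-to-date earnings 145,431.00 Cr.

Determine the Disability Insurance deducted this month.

Disability Insurance: cap 153,612.00 Cr − YTD 145,431.00 Cr = 8,181.00 Cr subject; 4.9% × 8,181.00 Cr = 400.87 Cr

400.87 Cr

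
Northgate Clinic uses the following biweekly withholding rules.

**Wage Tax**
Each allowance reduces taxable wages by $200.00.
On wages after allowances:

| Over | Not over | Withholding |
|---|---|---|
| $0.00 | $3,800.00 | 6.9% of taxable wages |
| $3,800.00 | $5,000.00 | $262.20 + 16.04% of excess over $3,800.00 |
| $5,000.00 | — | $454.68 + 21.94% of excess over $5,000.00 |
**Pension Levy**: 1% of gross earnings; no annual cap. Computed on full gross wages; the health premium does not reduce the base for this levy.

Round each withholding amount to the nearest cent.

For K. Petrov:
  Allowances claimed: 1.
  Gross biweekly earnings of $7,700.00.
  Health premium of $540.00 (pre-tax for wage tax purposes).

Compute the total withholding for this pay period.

Wage Tax: taxable = $7,700.00 − $540.00 − 1×$200.00 = $6,960.00
  $454.68 + 21.94% × ($6,960.00 − $5,000.00) = $454.68 + 21.94% × $1,960.00 = $884.70
Pension Levy: 1% × $7,700.00 = $77.00
Total: $884.70 + $77.00 = $961.70

$961.70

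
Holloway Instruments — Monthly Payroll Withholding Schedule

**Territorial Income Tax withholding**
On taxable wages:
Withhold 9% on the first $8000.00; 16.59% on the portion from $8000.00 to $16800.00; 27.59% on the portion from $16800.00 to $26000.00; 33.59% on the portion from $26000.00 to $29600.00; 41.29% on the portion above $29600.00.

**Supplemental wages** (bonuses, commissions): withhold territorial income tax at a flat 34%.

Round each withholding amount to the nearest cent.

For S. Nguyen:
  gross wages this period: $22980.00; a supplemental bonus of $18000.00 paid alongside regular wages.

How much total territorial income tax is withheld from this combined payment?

$10004.98

Territorial Income Tax: taxable = $22980.00
  $2179.92 + 27.59% × ($22980.00 − $16800.00) = $2179.92 + 27.59% × $6180.00 = $3884.98
Supplemental (34% flat on bonus): 34% × $18000.00 = $6120.00
Total territorial income tax: $3884.98 + $6120.00 = $10004.98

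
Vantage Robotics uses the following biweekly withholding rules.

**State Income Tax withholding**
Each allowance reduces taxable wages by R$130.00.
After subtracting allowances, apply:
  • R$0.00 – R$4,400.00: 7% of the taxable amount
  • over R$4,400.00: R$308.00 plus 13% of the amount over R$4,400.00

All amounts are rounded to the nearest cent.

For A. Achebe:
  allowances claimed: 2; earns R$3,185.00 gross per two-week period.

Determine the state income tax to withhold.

R$204.75

State Income Tax: taxable = R$3,185.00 − 2×R$130.00 = R$2,925.00
  7% × R$2,925.00 = R$204.75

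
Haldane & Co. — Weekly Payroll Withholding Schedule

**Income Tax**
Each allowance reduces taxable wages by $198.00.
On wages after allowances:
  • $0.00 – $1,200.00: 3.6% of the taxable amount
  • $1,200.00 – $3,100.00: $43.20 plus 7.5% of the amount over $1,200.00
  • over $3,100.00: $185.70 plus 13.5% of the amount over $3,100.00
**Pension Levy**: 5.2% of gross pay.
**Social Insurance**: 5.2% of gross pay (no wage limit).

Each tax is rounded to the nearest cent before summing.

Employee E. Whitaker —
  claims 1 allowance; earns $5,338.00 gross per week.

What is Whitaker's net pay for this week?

Income Tax: taxable = $5,338.00 − 1×$198.00 = $5,140.00
  $185.70 + 13.5% × ($5,140.00 − $3,100.00) = $185.70 + 13.5% × $2,040.00 = $461.10
Pension Levy: 5.2% × $5,338.00 = $277.58
Social Insurance: 5.2% × $5,338.00 = $277.58
Total withheld: $461.10 + $277.58 + $277.58 = $1,016.26
Net pay: $5,338.00 − $1,016.26 = $4,321.74

$4,321.74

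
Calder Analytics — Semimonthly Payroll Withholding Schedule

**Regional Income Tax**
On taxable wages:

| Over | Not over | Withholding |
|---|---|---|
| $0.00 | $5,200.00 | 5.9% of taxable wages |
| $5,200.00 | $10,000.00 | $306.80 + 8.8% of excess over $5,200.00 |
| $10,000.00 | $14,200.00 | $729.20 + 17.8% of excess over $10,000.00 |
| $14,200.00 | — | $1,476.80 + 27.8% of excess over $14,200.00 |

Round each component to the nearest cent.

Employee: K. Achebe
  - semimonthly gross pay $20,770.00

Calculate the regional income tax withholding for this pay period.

$3,303.26

Regional Income Tax: taxable = $20,770.00
  $1,476.80 + 27.8% × ($20,770.00 − $14,200.00) = $1,476.80 + 27.8% × $6,570.00 = $3,303.26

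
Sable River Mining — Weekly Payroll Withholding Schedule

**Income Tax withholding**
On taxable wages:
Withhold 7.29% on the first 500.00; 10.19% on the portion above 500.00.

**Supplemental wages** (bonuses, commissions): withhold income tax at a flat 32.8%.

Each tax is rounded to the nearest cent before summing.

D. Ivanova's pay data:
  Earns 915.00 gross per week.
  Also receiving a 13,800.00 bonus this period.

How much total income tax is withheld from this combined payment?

Income Tax: taxable = 915.00
  36.45 + 10.19% × (915.00 − 500.00) = 36.45 + 10.19% × 415.00 = 78.74
Supplemental (32.8% flat on bonus): 32.8% × 13,800.00 = 4,526.40
Total income tax: 78.74 + 4,526.40 = 4,605.14

4,605.14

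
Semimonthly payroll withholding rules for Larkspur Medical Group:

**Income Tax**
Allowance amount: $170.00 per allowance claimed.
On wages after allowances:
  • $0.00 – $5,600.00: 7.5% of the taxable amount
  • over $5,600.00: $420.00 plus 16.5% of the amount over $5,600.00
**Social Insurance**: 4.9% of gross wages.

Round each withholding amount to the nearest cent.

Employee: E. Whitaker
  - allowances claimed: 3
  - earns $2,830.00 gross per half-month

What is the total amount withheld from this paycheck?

Income Tax: taxable = $2,830.00 − 3×$170.00 = $2,320.00
  7.5% × $2,320.00 = $174.00
Social Insurance: 4.9% × $2,830.00 = $138.67
Total: $174.00 + $138.67 = $312.67

$312.67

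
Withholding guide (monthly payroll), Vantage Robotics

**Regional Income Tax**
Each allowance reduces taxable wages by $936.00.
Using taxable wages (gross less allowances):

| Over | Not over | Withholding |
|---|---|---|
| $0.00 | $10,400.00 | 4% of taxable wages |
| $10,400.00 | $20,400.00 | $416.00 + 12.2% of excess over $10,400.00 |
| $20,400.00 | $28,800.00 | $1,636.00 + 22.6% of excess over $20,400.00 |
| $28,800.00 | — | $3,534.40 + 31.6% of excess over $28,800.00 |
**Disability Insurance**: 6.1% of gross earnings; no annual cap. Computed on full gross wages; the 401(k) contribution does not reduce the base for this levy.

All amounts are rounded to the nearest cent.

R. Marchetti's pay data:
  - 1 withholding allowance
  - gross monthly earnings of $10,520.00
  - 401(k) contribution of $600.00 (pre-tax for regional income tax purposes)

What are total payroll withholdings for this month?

$1,001.08

Regional Income Tax: taxable = $10,520.00 − $600.00 − 1×$936.00 = $8,984.00
  4% × $8,984.00 = $359.36
Disability Insurance: 6.1% × $10,520.00 = $641.72
Total: $359.36 + $641.72 = $1,001.08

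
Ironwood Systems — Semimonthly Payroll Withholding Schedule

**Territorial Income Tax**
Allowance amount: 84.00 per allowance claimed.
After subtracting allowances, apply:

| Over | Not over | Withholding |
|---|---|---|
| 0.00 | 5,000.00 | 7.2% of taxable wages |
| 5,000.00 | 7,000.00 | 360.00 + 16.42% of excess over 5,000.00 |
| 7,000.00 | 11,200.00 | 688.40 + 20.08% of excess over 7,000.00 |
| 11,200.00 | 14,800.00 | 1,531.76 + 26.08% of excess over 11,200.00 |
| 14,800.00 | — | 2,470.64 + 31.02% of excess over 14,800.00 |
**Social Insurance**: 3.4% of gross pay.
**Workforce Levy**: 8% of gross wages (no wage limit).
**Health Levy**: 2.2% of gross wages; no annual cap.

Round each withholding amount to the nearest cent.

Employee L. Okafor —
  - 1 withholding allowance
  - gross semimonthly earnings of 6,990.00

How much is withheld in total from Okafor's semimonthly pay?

Territorial Income Tax: taxable = 6,990.00 − 1×84.00 = 6,906.00
  360.00 + 16.42% × (6,906.00 − 5,000.00) = 360.00 + 16.42% × 1,906.00 = 672.97
Social Insurance: 3.4% × 6,990.00 = 237.66
Workforce Levy: 8% × 6,990.00 = 559.20
Health Levy: 2.2% × 6,990.00 = 153.78
Total: 672.97 + 237.66 + 559.20 + 153.78 = 1,623.61

1,623.61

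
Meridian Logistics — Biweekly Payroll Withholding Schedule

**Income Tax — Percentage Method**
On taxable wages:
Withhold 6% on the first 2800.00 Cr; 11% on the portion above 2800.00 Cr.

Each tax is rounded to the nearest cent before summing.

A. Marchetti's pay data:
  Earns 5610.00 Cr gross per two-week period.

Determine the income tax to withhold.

Income Tax: taxable = 5610.00 Cr
  168.00 Cr + 11% × (5610.00 Cr − 2800.00 Cr) = 168.00 Cr + 11% × 2810.00 Cr = 477.10 Cr

477.10 Cr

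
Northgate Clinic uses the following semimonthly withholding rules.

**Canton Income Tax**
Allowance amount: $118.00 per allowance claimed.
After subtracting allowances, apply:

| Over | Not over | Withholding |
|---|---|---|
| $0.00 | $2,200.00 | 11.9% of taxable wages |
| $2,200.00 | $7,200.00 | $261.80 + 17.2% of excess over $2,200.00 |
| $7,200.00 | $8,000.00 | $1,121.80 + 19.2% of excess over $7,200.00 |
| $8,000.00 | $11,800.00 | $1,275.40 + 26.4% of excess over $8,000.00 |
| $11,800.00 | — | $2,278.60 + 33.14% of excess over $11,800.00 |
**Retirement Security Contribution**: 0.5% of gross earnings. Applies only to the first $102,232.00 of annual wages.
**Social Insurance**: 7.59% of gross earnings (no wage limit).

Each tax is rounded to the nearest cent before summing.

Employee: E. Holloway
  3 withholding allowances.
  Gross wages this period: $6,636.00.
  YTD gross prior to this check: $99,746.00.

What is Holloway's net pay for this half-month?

$5,156.00

Canton Income Tax: taxable = $6,636.00 − 3×$118.00 = $6,282.00
  $261.80 + 17.2% × ($6,282.00 − $2,200.00) = $261.80 + 17.2% × $4,082.00 = $963.90
Retirement Security Contribution: cap $102,232.00 − YTD $99,746.00 = $2,486.00 subject; 0.5% × $2,486.00 = $12.43
Social Insurance: 7.59% × $6,636.00 = $503.67
Total withheld: $963.90 + $12.43 + $503.67 = $1,480.00
Net pay: $6,636.00 − $1,480.00 = $5,156.00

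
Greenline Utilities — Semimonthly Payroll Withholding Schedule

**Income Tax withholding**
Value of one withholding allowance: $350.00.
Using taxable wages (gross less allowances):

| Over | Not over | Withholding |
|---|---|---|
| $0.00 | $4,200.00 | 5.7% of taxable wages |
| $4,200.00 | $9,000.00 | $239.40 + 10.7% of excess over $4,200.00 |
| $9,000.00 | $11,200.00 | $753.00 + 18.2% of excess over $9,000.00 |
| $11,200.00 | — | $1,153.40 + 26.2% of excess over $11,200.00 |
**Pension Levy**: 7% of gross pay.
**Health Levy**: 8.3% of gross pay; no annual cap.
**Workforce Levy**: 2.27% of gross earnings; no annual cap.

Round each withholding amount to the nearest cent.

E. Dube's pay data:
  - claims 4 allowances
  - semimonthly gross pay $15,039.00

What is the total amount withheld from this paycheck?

Income Tax: taxable = $15,039.00 − 4×$350.00 = $13,639.00
  $1,153.40 + 26.2% × ($13,639.00 − $11,200.00) = $1,153.40 + 26.2% × $2,439.00 = $1,792.42
Pension Levy: 7% × $15,039.00 = $1,052.73
Health Levy: 8.3% × $15,039.00 = $1,248.24
Workforce Levy: 2.27% × $15,039.00 = $341.39
Total: $1,792.42 + $1,052.73 + $1,248.24 + $341.39 = $4,434.78

$4,434.78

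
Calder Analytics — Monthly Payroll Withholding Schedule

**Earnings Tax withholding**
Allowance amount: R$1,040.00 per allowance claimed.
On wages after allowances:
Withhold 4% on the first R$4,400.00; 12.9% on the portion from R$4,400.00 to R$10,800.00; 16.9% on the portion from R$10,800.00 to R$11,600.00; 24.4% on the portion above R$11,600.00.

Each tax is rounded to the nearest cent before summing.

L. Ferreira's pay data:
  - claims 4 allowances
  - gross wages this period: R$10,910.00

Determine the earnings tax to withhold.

R$479.15

Earnings Tax: taxable = R$10,910.00 − 4×R$1,040.00 = R$6,750.00
  R$176.00 + 12.9% × (R$6,750.00 − R$4,400.00) = R$176.00 + 12.9% × R$2,350.00 = R$479.15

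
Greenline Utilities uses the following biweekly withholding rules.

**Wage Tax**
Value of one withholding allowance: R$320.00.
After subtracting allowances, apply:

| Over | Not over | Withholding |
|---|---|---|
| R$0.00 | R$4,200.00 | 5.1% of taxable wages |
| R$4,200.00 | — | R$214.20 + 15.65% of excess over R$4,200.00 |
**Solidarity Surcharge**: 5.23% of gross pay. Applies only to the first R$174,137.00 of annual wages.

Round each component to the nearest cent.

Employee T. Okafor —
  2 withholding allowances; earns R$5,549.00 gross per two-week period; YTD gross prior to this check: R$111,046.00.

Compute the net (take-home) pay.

Wage Tax: taxable = R$5,549.00 − 2×R$320.00 = R$4,909.00
  R$214.20 + 15.65% × (R$4,909.00 − R$4,200.00) = R$214.20 + 15.65% × R$709.00 = R$325.16
Solidarity Surcharge: 5.23% × R$5,549.00 = R$290.21
Total withheld: R$325.16 + R$290.21 = R$615.37
Net pay: R$5,549.00 − R$615.37 = R$4,933.63

R$4,933.63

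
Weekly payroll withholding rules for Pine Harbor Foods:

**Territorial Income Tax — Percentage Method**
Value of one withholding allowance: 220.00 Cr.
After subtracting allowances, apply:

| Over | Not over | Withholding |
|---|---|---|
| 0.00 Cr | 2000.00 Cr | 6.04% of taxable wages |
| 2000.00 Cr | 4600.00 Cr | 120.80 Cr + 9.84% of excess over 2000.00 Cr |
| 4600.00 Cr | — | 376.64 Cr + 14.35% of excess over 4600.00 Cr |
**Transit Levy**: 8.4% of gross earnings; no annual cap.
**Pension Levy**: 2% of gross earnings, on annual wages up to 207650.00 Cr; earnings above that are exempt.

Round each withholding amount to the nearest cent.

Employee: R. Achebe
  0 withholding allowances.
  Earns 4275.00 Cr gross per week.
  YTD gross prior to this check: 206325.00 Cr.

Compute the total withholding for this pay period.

730.26 Cr

Territorial Income Tax: taxable = 4275.00 Cr
  120.80 Cr + 9.84% × (4275.00 Cr − 2000.00 Cr) = 120.80 Cr + 9.84% × 2275.00 Cr = 344.66 Cr
Transit Levy: 8.4% × 4275.00 Cr = 359.10 Cr
Pension Levy: cap 207650.00 Cr − YTD 206325.00 Cr = 1325.00 Cr subject; 2% × 1325.00 Cr = 26.50 Cr
Total: 344.66 Cr + 359.10 Cr + 26.50 Cr = 730.26 Cr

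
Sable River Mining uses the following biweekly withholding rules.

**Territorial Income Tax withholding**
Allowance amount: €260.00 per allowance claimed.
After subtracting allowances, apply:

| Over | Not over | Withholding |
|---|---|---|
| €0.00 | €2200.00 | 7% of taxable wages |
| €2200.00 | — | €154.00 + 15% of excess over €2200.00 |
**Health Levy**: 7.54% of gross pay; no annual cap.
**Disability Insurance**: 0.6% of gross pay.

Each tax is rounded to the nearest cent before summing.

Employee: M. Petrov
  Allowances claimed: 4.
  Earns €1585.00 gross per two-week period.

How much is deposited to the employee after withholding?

€1417.83

Territorial Income Tax: taxable = €1585.00 − 4×€260.00 = €545.00
  7% × €545.00 = €38.15
Health Levy: 7.54% × €1585.00 = €119.51
Disability Insurance: 0.6% × €1585.00 = €9.51
Total withheld: €38.15 + €119.51 + €9.51 = €167.17
Net pay: €1585.00 − €167.17 = €1417.83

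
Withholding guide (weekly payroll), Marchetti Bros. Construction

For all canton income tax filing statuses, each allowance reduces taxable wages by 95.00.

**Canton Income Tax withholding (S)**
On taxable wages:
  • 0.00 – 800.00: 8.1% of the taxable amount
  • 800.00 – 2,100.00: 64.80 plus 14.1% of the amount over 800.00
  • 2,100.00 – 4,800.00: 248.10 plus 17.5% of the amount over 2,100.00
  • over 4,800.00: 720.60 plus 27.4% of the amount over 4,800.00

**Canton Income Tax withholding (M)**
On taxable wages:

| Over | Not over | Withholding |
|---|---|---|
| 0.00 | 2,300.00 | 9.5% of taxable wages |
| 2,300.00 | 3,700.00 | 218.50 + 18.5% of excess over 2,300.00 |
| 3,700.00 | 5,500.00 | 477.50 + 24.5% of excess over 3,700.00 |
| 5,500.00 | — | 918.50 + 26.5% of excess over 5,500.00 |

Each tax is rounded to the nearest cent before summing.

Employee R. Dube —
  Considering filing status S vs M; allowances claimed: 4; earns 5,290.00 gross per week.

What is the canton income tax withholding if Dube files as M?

773.95

Canton Income Tax (M): taxable = 5,290.00 − 4×95.00 = 4,910.00
  477.50 + 24.5% × (4,910.00 − 3,700.00) = 477.50 + 24.5% × 1,210.00 = 773.95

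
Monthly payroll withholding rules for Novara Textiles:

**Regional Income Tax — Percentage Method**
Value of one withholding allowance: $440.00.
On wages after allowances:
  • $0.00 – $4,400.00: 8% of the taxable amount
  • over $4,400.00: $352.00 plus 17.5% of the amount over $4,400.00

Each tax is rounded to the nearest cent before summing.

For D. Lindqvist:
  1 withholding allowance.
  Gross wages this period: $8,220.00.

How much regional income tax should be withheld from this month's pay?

Regional Income Tax: taxable = $8,220.00 − 1×$440.00 = $7,780.00
  $352.00 + 17.5% × ($7,780.00 − $4,400.00) = $352.00 + 17.5% × $3,380.00 = $943.50

$943.50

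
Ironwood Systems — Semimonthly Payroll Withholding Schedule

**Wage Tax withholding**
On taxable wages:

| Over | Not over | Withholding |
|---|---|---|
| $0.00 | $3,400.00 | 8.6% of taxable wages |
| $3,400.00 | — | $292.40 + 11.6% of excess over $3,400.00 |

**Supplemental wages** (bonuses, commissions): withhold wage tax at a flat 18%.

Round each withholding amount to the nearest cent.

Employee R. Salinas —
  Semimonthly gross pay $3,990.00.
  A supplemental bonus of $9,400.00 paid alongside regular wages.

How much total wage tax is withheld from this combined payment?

Wage Tax: taxable = $3,990.00
  $292.40 + 11.6% × ($3,990.00 − $3,400.00) = $292.40 + 11.6% × $590.00 = $360.84
Supplemental (18% flat on bonus): 18% × $9,400.00 = $1,692.00
Total wage tax: $360.84 + $1,692.00 = $2,052.84

$2,052.84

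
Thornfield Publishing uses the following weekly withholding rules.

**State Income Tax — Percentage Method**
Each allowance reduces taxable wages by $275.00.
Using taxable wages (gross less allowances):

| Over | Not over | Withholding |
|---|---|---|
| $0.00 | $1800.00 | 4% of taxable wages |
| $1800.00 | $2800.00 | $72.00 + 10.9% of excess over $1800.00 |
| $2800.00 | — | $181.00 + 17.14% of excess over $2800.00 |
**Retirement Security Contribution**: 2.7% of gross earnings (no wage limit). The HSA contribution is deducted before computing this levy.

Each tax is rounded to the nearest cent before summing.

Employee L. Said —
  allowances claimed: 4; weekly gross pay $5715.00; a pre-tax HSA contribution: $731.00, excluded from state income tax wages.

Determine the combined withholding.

State Income Tax: taxable = $5715.00 − $731.00 − 4×$275.00 = $3884.00
  $181.00 + 17.14% × ($3884.00 − $2800.00) = $181.00 + 17.14% × $1084.00 = $366.80
Retirement Security Contribution: 2.7% × $4984.00 = $134.57
Total: $366.80 + $134.57 = $501.37

$501.37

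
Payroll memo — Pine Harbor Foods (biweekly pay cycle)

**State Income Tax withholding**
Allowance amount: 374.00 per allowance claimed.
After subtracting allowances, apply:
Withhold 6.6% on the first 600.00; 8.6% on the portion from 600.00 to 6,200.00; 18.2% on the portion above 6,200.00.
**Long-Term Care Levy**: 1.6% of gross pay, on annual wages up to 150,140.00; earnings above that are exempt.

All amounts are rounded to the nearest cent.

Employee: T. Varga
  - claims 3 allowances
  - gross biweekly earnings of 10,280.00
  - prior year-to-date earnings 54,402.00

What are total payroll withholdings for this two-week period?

1,224.04

State Income Tax: taxable = 10,280.00 − 3×374.00 = 9,158.00
  521.20 + 18.2% × (9,158.00 − 6,200.00) = 521.20 + 18.2% × 2,958.00 = 1,059.56
Long-Term Care Levy: 1.6% × 10,280.00 = 164.48
Total: 1,059.56 + 164.48 = 1,224.04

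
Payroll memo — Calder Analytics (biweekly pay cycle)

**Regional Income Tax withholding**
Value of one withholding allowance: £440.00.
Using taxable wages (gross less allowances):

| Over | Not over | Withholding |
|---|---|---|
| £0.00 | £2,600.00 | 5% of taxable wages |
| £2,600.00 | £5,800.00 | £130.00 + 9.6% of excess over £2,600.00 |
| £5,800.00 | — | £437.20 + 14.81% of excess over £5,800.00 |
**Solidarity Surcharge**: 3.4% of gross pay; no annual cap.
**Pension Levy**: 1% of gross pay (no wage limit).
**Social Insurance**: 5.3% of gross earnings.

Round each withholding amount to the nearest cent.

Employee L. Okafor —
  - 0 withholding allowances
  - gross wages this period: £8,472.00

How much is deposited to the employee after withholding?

Regional Income Tax: taxable = £8,472.00
  £437.20 + 14.81% × (£8,472.00 − £5,800.00) = £437.20 + 14.81% × £2,672.00 = £832.92
Solidarity Surcharge: 3.4% × £8,472.00 = £288.05
Pension Levy: 1% × £8,472.00 = £84.72
Social Insurance: 5.3% × £8,472.00 = £449.02
Total withheld: £832.92 + £288.05 + £84.72 + £449.02 = £1,654.71
Net pay: £8,472.00 − £1,654.71 = £6,817.29

£6,817.29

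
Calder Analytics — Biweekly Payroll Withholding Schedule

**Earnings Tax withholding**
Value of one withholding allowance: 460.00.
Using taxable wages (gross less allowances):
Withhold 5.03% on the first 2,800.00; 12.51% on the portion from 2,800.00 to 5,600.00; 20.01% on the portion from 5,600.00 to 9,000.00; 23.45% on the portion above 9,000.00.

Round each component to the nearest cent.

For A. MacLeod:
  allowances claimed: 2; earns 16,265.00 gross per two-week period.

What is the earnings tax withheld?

Earnings Tax: taxable = 16,265.00 − 2×460.00 = 15,345.00
  1,171.46 + 23.45% × (15,345.00 − 9,000.00) = 1,171.46 + 23.45% × 6,345.00 = 2,659.36

2,659.36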